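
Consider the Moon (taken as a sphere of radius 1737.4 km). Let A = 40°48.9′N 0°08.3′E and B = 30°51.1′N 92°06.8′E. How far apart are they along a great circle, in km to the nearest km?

Let φ₁ = 0.7124 rad, φ₂ = 0.5385 rad, and Δλ = 1.6053 rad.
Haversine: a = sin²(Δφ/2) + cos φ₁ cos φ₂ sin²(Δλ/2) = 0.0075 + (0.7568)(0.8585)(0.5172) = 0.34360.
Central angle c = 2·arcsin(√a) = 1.25266 rad.
Distance = R·c = 1737.4 × 1.2527 ≈ 2176 km.

2176 km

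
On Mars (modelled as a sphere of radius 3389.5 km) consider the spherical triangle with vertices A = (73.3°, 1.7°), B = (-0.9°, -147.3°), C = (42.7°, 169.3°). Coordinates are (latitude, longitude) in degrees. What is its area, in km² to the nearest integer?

7572385 km²

Side lengths (central angles): a = 1.0201, b = 1.1115, c = 1.8352 rad; semiperimeter s = 1.9834.
By l'Huilier's theorem, tan(E/4) = √[tan(s/2) tan((s−a)/2) tan((s−b)/2) tan((s−c)/2)], giving spherical excess E = 0.6591 rad.
Area = E·R² = 0.6591 × (3389.5)² ≈ 7572385 km².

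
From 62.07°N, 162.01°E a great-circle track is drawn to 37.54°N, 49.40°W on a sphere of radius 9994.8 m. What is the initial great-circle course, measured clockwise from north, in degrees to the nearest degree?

With φ₁ = 1.0833, φ₂ = 0.6552, Δλ = 2.5934 rad, the forward-azimuth formula gives
θ = atan2( sin Δλ cos φ₂ , cos φ₁ sin φ₂ − sin φ₁ cos φ₂ cos Δλ ) = atan2(0.4132, 0.8833) = 25.07°.
So the initial bearing is 25°.

25°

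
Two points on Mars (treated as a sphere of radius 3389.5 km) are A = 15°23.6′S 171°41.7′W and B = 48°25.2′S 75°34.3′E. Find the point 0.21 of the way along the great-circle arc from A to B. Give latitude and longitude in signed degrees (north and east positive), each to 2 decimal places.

-30.29°, 174.61°

The central angle between A and B is δ = 1.6195 rad.
With f = 0.21, the slerp weights are sin((1−f)δ)/sin δ = 0.9590 and sin(fδ)/sin δ = 0.3340.
Weighted sum of the unit vectors: (0.9590)·(-0.9540,-0.1393,-0.2654) + (0.3340)·(0.1654,0.6427,-0.7480) = (-0.8597, 0.0811, -0.5044).
Converting back: φ = atan2(z, √(x²+y²)) = -30.29°, λ = atan2(y, x) = 174.61°.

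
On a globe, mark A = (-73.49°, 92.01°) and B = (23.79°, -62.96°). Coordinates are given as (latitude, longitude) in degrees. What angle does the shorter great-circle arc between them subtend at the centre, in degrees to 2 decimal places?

Let φ₁ = -1.2826 rad, φ₂ = 0.4152 rad, and Δλ = -2.7047 rad.
cos c = sin φ₁ sin φ₂ + cos φ₁ cos φ₂ cos Δλ = (-0.9588)(0.4034) + (0.2842)(0.9150)(-0.9061) = -0.62237,
so c = arccos(-0.62237) = 2.24256 rad.
So the angular separation is 128.49°.

128.49°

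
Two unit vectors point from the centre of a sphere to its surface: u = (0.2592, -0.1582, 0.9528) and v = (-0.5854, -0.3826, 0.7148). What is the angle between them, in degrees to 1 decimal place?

u·v = 0.5899; |u| = 1.0000, |v| = 1.0000.
cos θ = (u·v)/(|u||v|) = 0.5898, so θ = 53.9°.

53.9°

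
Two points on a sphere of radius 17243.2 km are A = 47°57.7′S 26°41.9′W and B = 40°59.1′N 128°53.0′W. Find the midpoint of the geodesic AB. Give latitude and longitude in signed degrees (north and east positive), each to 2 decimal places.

Central angle δ = 2.2066 rad. Interpolating on the sphere with fraction f = 0.5:
P = [sin((1−f)δ)·A + sin(fδ)·B] / sin δ = 1.1095·A + 1.1095·B in Cartesian coordinates,
giving P = (0.1380, -0.9857, -0.0963), i.e. latitude -5.53°, longitude -82.03°.

-5.53°, -82.03°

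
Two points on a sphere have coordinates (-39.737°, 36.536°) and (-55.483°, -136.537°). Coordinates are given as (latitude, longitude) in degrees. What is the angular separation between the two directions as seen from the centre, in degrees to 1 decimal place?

84.6°

With latitudes φ₁ = -39.737°, φ₂ = -55.483° and longitude difference Δλ = -173.073°:
cos c = sin φ₁ sin φ₂ + cos φ₁ cos φ₂ cos Δλ = (-0.6393)(-0.8240) + (0.7690)(0.5667)(-0.9927) = 0.09416,
so c = arccos(0.09416) = 1.47650 rad.
So the angular separation is 84.6°.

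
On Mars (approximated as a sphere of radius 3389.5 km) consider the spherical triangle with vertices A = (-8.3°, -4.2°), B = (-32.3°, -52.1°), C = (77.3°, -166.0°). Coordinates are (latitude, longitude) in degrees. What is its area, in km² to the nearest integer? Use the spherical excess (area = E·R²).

Side lengths (central angles): a = 2.2100, b = 1.9257, c = 0.8790 rad; semiperimeter s = 2.5074.
By l'Huilier's theorem, tan(E/4) = √[tan(s/2) tan((s−a)/2) tan((s−b)/2) tan((s−c)/2)], giving spherical excess E = 1.4540 rad.
Area = E·R² = 1.4540 × (3389.5)² ≈ 16704683 km².

16704683 km²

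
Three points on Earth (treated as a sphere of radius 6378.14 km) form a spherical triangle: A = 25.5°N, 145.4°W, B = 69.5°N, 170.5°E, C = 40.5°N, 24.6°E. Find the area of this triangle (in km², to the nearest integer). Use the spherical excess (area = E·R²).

Side lengths (central angles): a = 1.1725, b = 1.9783, c = 0.8889 rad; semiperimeter s = 2.0199.
By l'Huilier's theorem, tan(E/4) = √[tan(s/2) tan((s−a)/2) tan((s−b)/2) tan((s−c)/2)], giving spherical excess E = 0.3882 rad.
Area = E·R² = 0.3882 × (6378.14)² ≈ 15791012 km².

15791012 km²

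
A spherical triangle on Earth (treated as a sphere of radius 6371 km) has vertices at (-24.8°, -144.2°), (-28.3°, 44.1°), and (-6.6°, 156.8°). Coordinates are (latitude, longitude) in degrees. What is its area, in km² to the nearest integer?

67058947 km²

Side lengths (central angles): a = 1.8578, b = 1.0325, c = 2.2044 rad; semiperimeter s = 2.5473.
By l'Huilier's theorem, tan(E/4) = √[tan(s/2) tan((s−a)/2) tan((s−b)/2) tan((s−c)/2)], giving spherical excess E = 1.6521 rad.
Area = E·R² = 1.6521 × (6371)² ≈ 67058947 km².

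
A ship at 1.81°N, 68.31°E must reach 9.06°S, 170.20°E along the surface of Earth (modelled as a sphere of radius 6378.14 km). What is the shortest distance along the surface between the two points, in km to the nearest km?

11357 km

Let φ₁ = 0.0316 rad, φ₂ = -0.1581 rad, and Δλ = 1.7783 rad.
cos c = sin φ₁ sin φ₂ + cos φ₁ cos φ₂ cos Δλ = (0.0316)(-0.1575) + (0.9995)(0.9875)(-0.2060) = -0.20834,
so c = arccos(-0.20834) = 1.78067 rad.
Distance = R·c = 6378.14 × 1.7807 ≈ 11357 km.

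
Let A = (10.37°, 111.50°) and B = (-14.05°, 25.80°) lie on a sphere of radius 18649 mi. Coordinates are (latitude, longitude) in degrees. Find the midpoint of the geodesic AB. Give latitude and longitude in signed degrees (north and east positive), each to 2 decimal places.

-2.51°, 69.02°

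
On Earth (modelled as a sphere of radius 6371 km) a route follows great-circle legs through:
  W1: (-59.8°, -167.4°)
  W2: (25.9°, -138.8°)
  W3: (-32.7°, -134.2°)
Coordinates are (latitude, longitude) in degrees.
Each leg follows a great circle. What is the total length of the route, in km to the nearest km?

16416 km

Leg W1→W2: central angle 1.5510 rad, distance 9881.6 km.
Leg W2→W3: central angle 1.0256 rad, distance 6534.2 km.
Total: 9881.6 + 6534.2 ≈ 16416 km.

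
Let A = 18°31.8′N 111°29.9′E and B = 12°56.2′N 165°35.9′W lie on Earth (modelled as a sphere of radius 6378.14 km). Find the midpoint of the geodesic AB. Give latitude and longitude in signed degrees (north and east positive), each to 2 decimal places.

20.60°, 153.65°

The central angle between A and B is δ = 1.3844 rad.
With f = 0.5, the slerp weights are sin((1−f)δ)/sin δ = 0.6495 and sin(fδ)/sin δ = 0.6495.
Weighted sum of the unit vectors: (0.6495)·(-0.3475,0.8822,0.3178) + (0.6495)·(-0.9440,-0.2424,0.2239) = (-0.8388, 0.4155, 0.3518).
Converting back: φ = atan2(z, √(x²+y²)) = 20.60°, λ = atan2(y, x) = 153.65°.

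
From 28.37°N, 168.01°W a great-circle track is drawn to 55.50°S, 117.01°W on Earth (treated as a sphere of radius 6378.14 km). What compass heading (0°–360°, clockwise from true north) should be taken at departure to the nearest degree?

With φ₁ = 0.4951, φ₂ = -0.9687, Δλ = 0.8901 rad, the forward-azimuth formula gives
θ = atan2( sin Δλ cos φ₂ , cos φ₁ sin φ₂ − sin φ₁ cos φ₂ cos Δλ ) = atan2(0.4402, -0.8945) = 153.80°.
So the initial bearing is 154°.

154°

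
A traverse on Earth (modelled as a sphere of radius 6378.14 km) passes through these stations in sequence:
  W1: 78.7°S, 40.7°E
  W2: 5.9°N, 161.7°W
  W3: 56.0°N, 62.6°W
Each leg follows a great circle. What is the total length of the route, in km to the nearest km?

21872 km

Leg W1→W2: central angle 1.8556 rad, distance 11835.5 km.
Leg W2→W3: central angle 1.5735 rad, distance 10036.3 km.
Total: 11835.5 + 10036.3 ≈ 21872 km.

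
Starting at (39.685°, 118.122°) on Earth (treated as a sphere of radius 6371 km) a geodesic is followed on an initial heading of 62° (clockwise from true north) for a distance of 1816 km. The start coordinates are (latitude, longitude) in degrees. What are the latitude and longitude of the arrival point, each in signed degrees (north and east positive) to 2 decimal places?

Angular distance δ = d/R = 1816/6371 = 0.28504 rad; initial bearing θ = 1.0821 rad.
sin φ₂ = sin φ₁ cos δ + cos φ₁ sin δ cos θ = (0.6386)(0.9596) + (0.7696)(0.2812)(0.4695) = 0.7144, so φ₂ = 45.59°.
Δλ = atan2(sin θ sin δ cos φ₁, cos δ − sin φ₁ sin φ₂) = atan2(0.1911, 0.5035) = 20.782°.
λ₂ = 118.122° + 20.782° = 138.90°.

45.59°, 138.90°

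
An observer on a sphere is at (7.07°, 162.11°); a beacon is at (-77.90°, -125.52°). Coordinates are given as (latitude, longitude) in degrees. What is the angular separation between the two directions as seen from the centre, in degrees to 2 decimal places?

93.29°

Let φ₁ = 0.1234 rad, φ₂ = -1.3596 rad, and Δλ = 1.2631 rad.
Haversine: a = sin²(Δφ/2) + cos φ₁ cos φ₂ sin²(Δλ/2) = 0.4562 + (0.9924)(0.2096)(0.3486) = 0.52867.
Central angle c = 2·arcsin(√a) = 1.62817 rad.
So the angular separation is 93.29°.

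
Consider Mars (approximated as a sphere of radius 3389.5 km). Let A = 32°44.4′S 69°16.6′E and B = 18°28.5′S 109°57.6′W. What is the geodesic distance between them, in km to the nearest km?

7618 km

Let φ₁ = -0.5714 rad, φ₂ = -0.3224 rad, and Δλ = -3.1283 rad.
cos c = sin φ₁ sin φ₂ + cos φ₁ cos φ₂ cos Δλ = (-0.5408)(-0.3169) + (0.8411)(0.9485)(-0.9999) = -0.62633,
so c = arccos(-0.62633) = 2.24763 rad.
Distance = R·c = 3389.5 × 2.2476 ≈ 7618 km.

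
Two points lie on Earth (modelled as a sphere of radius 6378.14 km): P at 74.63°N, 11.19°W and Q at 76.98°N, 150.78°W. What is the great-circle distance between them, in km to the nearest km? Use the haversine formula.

2964 km

In radians: φ₁ = 1.3025, φ₂ = 1.3436, Δλ = -139.590° = -2.4363 rad.
Haversine: a = sin²(Δφ/2) + cos φ₁ cos φ₂ sin²(Δλ/2) = 0.0004 + (0.2651)(0.2253)(0.8807) = 0.05301.
Central angle c = 2·arcsin(√a) = 0.46465 rad.
Distance = R·c = 6378.14 × 0.4647 ≈ 2964 km.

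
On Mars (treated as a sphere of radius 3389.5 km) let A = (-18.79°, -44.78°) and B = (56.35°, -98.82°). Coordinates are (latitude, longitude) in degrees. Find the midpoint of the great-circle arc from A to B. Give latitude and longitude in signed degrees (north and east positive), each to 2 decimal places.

The central angle between A and B is δ = 1.5309 rad.
With f = 0.5, the slerp weights are sin((1−f)δ)/sin δ = 0.6934 and sin(fδ)/sin δ = 0.6934.
Weighted sum of the unit vectors: (0.6934)·(0.6720,-0.6668,-0.3221) + (0.6934)·(-0.0850,-0.5476,0.8324) = (0.4070, -0.8421, 0.3539).
Converting back: φ = atan2(z, √(x²+y²)) = 20.72°, λ = atan2(y, x) = -64.20°.

20.72°, -64.20°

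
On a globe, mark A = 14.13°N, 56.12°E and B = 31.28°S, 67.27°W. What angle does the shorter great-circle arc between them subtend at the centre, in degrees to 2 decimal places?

With latitudes φ₁ = 14.130°, φ₂ = -31.280° and longitude difference Δλ = -123.390°:
Haversine: a = sin²(Δφ/2) + cos φ₁ cos φ₂ sin²(Δλ/2) = 0.1490 + (0.9697)(0.8546)(0.7752) = 0.79143.
Central angle c = 2·arcsin(√a) = 2.19304 rad.
So the angular separation is 125.65°.

125.65°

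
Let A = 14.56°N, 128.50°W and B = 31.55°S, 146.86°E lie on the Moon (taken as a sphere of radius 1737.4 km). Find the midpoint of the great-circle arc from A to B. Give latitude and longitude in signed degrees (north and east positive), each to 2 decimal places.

-11.40°, -167.51°

The central angle between A and B is δ = 1.6253 rad.
With f = 0.5, the slerp weights are sin((1−f)δ)/sin δ = 0.7272 and sin(fδ)/sin δ = 0.7272.
Weighted sum of the unit vectors: (0.7272)·(-0.6025,-0.7575,0.2514) + (0.7272)·(-0.7136,0.4659,-0.5232) = (-0.9571, -0.2120, -0.1977).
Converting back: φ = atan2(z, √(x²+y²)) = -11.40°, λ = atan2(y, x) = -167.51°.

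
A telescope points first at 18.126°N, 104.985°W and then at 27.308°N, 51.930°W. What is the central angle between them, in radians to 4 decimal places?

0.8628 rad

With latitudes φ₁ = 18.126°, φ₂ = 27.308° and longitude difference Δλ = 53.055°:
cos c = sin φ₁ sin φ₂ + cos φ₁ cos φ₂ cos Δλ = (0.3111)(0.4588) + (0.9504)(0.8886)(0.6010) = 0.65029,
so c = arccos(0.65029) = 0.86283 rad.
So the angular separation is 0.8628 rad.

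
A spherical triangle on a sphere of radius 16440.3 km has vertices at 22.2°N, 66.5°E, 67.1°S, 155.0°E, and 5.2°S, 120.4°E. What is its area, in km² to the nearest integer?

Side lengths (central angles): a = 1.1566, b = 1.0367, c = 1.9163 rad; semiperimeter s = 2.0548.
By l'Huilier's theorem, tan(E/4) = √[tan(s/2) tan((s−a)/2) tan((s−b)/2) tan((s−c)/2)], giving spherical excess E = 0.6959 rad.
Area = E·R² = 0.6959 × (16440.3)² ≈ 188095929 km².

188095929 km²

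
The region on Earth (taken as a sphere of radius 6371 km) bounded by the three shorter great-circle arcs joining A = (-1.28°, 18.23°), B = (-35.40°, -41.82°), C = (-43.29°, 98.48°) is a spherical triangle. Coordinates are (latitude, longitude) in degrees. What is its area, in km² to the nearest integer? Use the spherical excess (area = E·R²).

43540932 km²

Side lengths (central angles): a = 1.6301, b = 1.4318, c = 1.1376 rad; semiperimeter s = 2.0998.
By l'Huilier's theorem, tan(E/4) = √[tan(s/2) tan((s−a)/2) tan((s−b)/2) tan((s−c)/2)], giving spherical excess E = 1.0727 rad.
Area = E·R² = 1.0727 × (6371)² ≈ 43540932 km².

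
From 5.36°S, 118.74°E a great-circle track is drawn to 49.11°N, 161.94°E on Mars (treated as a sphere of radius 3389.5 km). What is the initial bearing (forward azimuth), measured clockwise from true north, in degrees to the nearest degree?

Δλ = 43.200° = 0.7540 rad.
y = sin Δλ · cos φ₂ = (0.6845)(0.6546) = 0.4481
x = cos φ₁ sin φ₂ − sin φ₁ cos φ₂ cos Δλ = (0.9956)(0.7560) − (-0.0934)(0.6546)(0.7290) = 0.7972
θ = atan2(y, x) = 29.34°, so the bearing is 29°.

29°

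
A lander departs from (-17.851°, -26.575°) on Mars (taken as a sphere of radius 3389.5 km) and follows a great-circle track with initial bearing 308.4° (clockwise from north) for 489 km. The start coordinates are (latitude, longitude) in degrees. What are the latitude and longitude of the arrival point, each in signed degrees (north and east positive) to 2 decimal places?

-12.61°, -33.20°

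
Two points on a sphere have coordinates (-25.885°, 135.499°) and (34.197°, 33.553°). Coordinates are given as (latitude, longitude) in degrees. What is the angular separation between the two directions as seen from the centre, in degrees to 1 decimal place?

113.5°

Let φ₁ = -0.4518 rad, φ₂ = 0.5969 rad, and Δλ = -1.7793 rad.
Haversine: a = sin²(Δφ/2) + cos φ₁ cos φ₂ sin²(Δλ/2) = 0.2506 + (0.8997)(0.8271)(0.6035) = 0.69970.
Central angle c = 2·arcsin(√a) = 1.98165 rad.
So the angular separation is 113.5°.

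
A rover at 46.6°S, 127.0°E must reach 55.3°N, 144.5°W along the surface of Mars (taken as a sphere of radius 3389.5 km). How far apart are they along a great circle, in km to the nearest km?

7451 km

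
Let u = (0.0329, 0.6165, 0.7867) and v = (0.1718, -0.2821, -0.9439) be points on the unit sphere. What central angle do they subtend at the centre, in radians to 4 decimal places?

u·v = -0.9108; |u| = 1.0000, |v| = 1.0000.
cos θ = (u·v)/(|u||v|) = -0.9108, so θ = 2.7160 rad.

2.7160 rad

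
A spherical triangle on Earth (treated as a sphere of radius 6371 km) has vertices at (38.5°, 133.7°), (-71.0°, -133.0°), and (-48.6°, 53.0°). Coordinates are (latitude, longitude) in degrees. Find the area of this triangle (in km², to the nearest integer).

75828628 km²

Side lengths (central angles): a = 1.0528, b = 1.9642, c = 2.2184 rad; semiperimeter s = 2.6177.
By l'Huilier's theorem, tan(E/4) = √[tan(s/2) tan((s−a)/2) tan((s−b)/2) tan((s−c)/2)], giving spherical excess E = 1.8682 rad.
Area = E·R² = 1.8682 × (6371)² ≈ 75828628 km².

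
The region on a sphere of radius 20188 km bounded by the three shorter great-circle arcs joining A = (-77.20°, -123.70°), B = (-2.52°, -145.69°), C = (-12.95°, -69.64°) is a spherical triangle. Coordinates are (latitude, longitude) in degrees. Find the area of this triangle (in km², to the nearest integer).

Side lengths (central angles): a = 1.3237, b = 1.2183, c = 1.3201 rad; semiperimeter s = 1.9310.
By l'Huilier's theorem, tan(E/4) = √[tan(s/2) tan((s−a)/2) tan((s−b)/2) tan((s−c)/2)], giving spherical excess E = 0.9065 rad.
Area = E·R² = 0.9065 × (20188)² ≈ 369436039 km².

369436039 km²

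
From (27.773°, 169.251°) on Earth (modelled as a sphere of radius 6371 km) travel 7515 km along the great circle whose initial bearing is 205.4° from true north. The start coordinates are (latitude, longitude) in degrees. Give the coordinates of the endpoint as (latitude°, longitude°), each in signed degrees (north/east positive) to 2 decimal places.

-34.14°, 140.63°

Angular distance δ = d/R = 7515/6371 = 1.17956 rad; initial bearing θ = 3.5849 rad.
sin φ₂ = sin φ₁ cos δ + cos φ₁ sin δ cos θ = (0.4660)(0.3813) + (0.8848)(0.9244)(-0.9033) = -0.5612, so φ₂ = -34.14°.
Δλ = atan2(sin θ sin δ cos φ₁, cos δ − sin φ₁ sin φ₂) = atan2(-0.3508, 0.6428) = -28.625°.
λ₂ = 169.251° − 28.625° = 140.63°.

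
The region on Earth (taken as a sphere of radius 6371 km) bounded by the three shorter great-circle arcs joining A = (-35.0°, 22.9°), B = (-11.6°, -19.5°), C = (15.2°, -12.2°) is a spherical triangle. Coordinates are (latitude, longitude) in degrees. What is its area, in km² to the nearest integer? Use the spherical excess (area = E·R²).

7915107 km²

Side lengths (central angles): a = 0.4845, b = 1.0514, c = 0.7843 rad; semiperimeter s = 1.1601.
By l'Huilier's theorem, tan(E/4) = √[tan(s/2) tan((s−a)/2) tan((s−b)/2) tan((s−c)/2)], giving spherical excess E = 0.1950 rad.
Area = E·R² = 0.1950 × (6371)² ≈ 7915107 km².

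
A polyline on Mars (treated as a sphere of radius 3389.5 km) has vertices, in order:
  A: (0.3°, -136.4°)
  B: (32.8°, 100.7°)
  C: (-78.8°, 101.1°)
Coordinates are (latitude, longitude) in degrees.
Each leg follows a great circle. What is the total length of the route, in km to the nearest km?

13523 km

Leg A→B: central angle 2.0417 rad, distance 6920.5 km.
Leg B→C: central angle 1.9478 rad, distance 6602.0 km.
Total: 6920.5 + 6602.0 ≈ 13523 km.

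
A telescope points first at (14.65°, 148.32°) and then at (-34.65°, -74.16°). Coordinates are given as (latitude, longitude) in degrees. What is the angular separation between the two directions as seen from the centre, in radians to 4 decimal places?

With latitudes φ₁ = 14.650°, φ₂ = -34.650° and longitude difference Δλ = 137.520°:
cos c = sin φ₁ sin φ₂ + cos φ₁ cos φ₂ cos Δλ = (0.2529)(-0.5686) + (0.9675)(0.8226)(-0.7375) = -0.73078,
so c = arccos(-0.73078) = 2.39026 rad.
So the angular separation is 2.3903 rad.

2.3903 rad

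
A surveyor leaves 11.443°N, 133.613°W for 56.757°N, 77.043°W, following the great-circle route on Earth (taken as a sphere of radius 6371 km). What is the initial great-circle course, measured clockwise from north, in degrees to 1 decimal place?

31.1°

With φ₁ = 0.1997, φ₂ = 0.9906, Δλ = 0.9873 rad, the forward-azimuth formula gives
θ = atan2( sin Δλ cos φ₂ , cos φ₁ sin φ₂ − sin φ₁ cos φ₂ cos Δλ ) = atan2(0.4575, 0.7598) = 31.05°.
So the initial bearing is 31.1°.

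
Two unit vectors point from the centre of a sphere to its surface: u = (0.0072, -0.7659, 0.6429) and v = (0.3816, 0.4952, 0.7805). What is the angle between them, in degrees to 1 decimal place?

82.8°

u·v = 0.1253; |u| = 1.0000, |v| = 1.0000.
cos θ = (u·v)/(|u||v|) = 0.1253, so θ = 82.8°.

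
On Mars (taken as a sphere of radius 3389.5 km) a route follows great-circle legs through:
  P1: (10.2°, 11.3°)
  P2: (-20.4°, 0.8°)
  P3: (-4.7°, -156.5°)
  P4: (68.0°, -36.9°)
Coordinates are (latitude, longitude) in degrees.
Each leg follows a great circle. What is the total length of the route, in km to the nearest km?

Leg P1→P2: central angle 0.5637 rad, distance 1910.6 km.
Leg P2→P3: central angle 2.5557 rad, distance 8662.5 km.
Leg P3→P4: central angle 1.8342 rad, distance 6217.1 km.
Total: 1910.6 + 8662.5 + 6217.1 ≈ 16790 km.

16790 km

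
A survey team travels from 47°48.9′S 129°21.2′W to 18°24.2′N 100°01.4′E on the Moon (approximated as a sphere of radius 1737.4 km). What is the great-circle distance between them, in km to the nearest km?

Let φ₁ = -0.8345 rad, φ₂ = 0.3212 rad, and Δλ = -2.2798 rad.
cos c = sin φ₁ sin φ₂ + cos φ₁ cos φ₂ cos Δλ = (-0.7410)(0.3157) + (0.6715)(0.9489)(-0.6511) = -0.64879,
so c = arccos(-0.64879) = 2.27679 rad.
Distance = R·c = 1737.4 × 2.2768 ≈ 3956 km.

3956 km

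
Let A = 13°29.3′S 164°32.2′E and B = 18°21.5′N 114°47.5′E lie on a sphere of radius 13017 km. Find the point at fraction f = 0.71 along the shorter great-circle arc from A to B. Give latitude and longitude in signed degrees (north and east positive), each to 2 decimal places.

The central angle between A and B is δ = 1.0205 rad.
With f = 0.71, the slerp weights are sin((1−f)δ)/sin δ = 0.3422 and sin(fδ)/sin δ = 0.7776.
Weighted sum of the unit vectors: (0.3422)·(-0.9372,0.2593,-0.2332) + (0.7776)·(-0.3980,0.8616,0.3150) = (-0.6301, 0.7587, 0.1651).
Converting back: φ = atan2(z, √(x²+y²)) = 9.50°, λ = atan2(y, x) = 129.71°.

9.50°, 129.71°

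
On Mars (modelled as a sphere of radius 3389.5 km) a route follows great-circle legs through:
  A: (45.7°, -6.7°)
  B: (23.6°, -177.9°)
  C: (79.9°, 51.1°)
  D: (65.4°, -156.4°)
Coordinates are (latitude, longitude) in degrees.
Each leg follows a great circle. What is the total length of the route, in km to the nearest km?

12856 km

Leg A→B: central angle 1.9240 rad, distance 6521.5 km.
Leg B→C: central angle 1.2779 rad, distance 4331.5 km.
Leg C→D: central angle 0.5910 rad, distance 2003.1 km.
Total: 6521.5 + 4331.5 + 2003.1 ≈ 12856 km.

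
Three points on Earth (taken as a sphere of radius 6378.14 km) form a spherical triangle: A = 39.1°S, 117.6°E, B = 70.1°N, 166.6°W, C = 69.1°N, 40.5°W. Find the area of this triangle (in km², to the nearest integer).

45995967 km²

Side lengths (central angles): a = 0.6319, b = 2.5793, c = 2.1273 rad; semiperimeter s = 2.6693.
By l'Huilier's theorem, tan(E/4) = √[tan(s/2) tan((s−a)/2) tan((s−b)/2) tan((s−c)/2)], giving spherical excess E = 1.1307 rad.
Area = E·R² = 1.1307 × (6378.14)² ≈ 45995967 km².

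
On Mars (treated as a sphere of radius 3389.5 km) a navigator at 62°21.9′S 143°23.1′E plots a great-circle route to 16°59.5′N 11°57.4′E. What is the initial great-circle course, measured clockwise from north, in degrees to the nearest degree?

239°

With φ₁ = -1.0885, φ₂ = 0.2966, Δλ = -2.2939 rad, the forward-azimuth formula gives
θ = atan2( sin Δλ cos φ₂ , cos φ₁ sin φ₂ − sin φ₁ cos φ₂ cos Δλ ) = atan2(-0.7171, -0.4251) = -120.66°.
Adding 360° brings this into [0°, 360°): 239°.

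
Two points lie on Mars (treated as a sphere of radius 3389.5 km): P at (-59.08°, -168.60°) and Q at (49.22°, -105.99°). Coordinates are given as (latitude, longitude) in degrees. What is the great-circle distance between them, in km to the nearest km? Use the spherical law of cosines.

7080 km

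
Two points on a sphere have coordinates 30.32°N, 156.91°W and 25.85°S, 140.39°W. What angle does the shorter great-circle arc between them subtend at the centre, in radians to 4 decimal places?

1.0185 rad

Let φ₁ = 0.5292 rad, φ₂ = -0.4512 rad, and Δλ = 0.2883 rad.
cos c = sin φ₁ sin φ₂ + cos φ₁ cos φ₂ cos Δλ = (0.5048)(-0.4360) + (0.8632)(0.8999)(0.9587) = 0.52466,
so c = arccos(0.52466) = 1.01848 rad.
So the angular separation is 1.0185 rad.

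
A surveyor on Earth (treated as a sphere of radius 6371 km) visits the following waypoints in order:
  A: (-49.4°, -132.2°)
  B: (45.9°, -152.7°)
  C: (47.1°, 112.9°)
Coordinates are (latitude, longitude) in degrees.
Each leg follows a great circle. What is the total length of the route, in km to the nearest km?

17528 km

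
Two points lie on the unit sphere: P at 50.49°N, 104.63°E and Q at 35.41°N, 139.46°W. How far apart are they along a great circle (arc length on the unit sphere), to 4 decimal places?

1.3485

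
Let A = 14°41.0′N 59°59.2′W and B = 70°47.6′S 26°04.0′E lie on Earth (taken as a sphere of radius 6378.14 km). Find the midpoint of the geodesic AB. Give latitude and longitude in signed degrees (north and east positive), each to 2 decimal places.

-33.52°, -41.65°

The central angle between A and B is δ = 1.7900 rad.
With f = 0.5, the slerp weights are sin((1−f)δ)/sin δ = 0.7993 and sin(fδ)/sin δ = 0.7993.
Weighted sum of the unit vectors: (0.7993)·(0.4839,-0.8376,0.2535) + (0.7993)·(0.2955,0.1446,-0.9443) = (0.6230, -0.5540, -0.5522).
Converting back: φ = atan2(z, √(x²+y²)) = -33.52°, λ = atan2(y, x) = -41.65°.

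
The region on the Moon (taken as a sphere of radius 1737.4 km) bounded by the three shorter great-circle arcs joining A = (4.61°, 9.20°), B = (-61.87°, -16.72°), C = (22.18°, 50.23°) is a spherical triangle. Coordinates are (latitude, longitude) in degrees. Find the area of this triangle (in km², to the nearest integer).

1508490 km²

Side lengths (central angles): a = 1.7335, b = 0.7574, c = 1.2113 rad; semiperimeter s = 1.8511.
By l'Huilier's theorem, tan(E/4) = √[tan(s/2) tan((s−a)/2) tan((s−b)/2) tan((s−c)/2)], giving spherical excess E = 0.4997 rad.
Area = E·R² = 0.4997 × (1737.4)² ≈ 1508490 km².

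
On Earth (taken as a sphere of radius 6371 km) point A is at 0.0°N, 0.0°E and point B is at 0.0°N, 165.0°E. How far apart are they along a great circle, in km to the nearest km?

18347 km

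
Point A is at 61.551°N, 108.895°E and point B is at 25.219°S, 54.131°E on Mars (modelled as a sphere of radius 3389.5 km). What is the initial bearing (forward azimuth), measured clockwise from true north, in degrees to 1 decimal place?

228.1°

With φ₁ = 1.0743, φ₂ = -0.4402, Δλ = -0.9558 rad, the forward-azimuth formula gives
θ = atan2( sin Δλ cos φ₂ , cos φ₁ sin φ₂ − sin φ₁ cos φ₂ cos Δλ ) = atan2(-0.7389, -0.6619) = -131.85°.
Adding 360° brings this into [0°, 360°): 228.1°.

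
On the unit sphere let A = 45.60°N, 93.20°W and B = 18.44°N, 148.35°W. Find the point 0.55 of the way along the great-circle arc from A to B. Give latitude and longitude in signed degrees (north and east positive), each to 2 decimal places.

33.65°, -127.94°

Central angle δ = 0.9207 rad. Interpolating on the sphere with fraction f = 0.55:
P = [sin((1−f)δ)·A + sin(fδ)·B] / sin δ = 0.5057·A + 0.6093·B in Cartesian coordinates,
giving P = (-0.5118, -0.6566, 0.5540), i.e. latitude 33.65°, longitude -127.94°.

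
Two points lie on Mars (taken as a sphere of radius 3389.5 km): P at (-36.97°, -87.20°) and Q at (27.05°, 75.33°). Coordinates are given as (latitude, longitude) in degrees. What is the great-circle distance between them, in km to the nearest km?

9597 km

With latitudes φ₁ = -36.970°, φ₂ = 27.050° and longitude difference Δλ = 162.530°:
cos c = sin φ₁ sin φ₂ + cos φ₁ cos φ₂ cos Δλ = (-0.6014)(0.4548) + (0.7990)(0.8906)(-0.9539) = -0.95223,
so c = arccos(-0.95223) = 2.83125 rad.
Distance = R·c = 3389.5 × 2.8312 ≈ 9597 km.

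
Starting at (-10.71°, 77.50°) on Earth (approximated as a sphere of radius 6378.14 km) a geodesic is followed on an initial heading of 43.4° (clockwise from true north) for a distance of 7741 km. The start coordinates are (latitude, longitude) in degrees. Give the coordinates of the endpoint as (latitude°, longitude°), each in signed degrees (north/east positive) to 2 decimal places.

37.15°, 131.37°

Angular distance δ = d/R = 7741/6378.14 = 1.21368 rad; initial bearing θ = 0.7575 rad.
sin φ₂ = sin φ₁ cos δ + cos φ₁ sin δ cos θ = (-0.1858)(0.3496) + (0.9826)(0.9369)(0.7266) = 0.6039, so φ₂ = 37.15°.
Δλ = atan2(sin θ sin δ cos φ₁, cos δ − sin φ₁ sin φ₂) = atan2(0.6325, 0.4618) = 53.867°.
λ₂ = 77.500° + 53.867° = 131.37°.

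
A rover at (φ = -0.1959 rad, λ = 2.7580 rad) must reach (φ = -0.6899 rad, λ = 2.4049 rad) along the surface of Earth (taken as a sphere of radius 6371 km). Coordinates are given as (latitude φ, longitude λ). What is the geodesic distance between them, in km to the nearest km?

With latitudes φ₁ = -11.224°, φ₂ = -39.528° and longitude difference Δλ = -20.231°:
cos c = sin φ₁ sin φ₂ + cos φ₁ cos φ₂ cos Δλ = (-0.1946)(-0.6365) + (0.9809)(0.7713)(0.9383) = 0.83377,
so c = arccos(0.83377) = 0.58490 rad.
Distance = R·c = 6371 × 0.5849 ≈ 3726 km.

3726 km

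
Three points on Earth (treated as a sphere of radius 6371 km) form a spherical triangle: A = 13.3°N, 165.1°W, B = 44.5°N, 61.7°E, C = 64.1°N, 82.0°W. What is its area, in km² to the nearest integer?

Side lengths (central angles): a = 1.1816, b = 1.3098, c = 1.8901 rad; semiperimeter s = 2.1908.
By l'Huilier's theorem, tan(E/4) = √[tan(s/2) tan((s−a)/2) tan((s−b)/2) tan((s−c)/2)], giving spherical excess E = 1.0800 rad.
Area = E·R² = 1.0800 × (6371)² ≈ 43838241 km².

43838241 km²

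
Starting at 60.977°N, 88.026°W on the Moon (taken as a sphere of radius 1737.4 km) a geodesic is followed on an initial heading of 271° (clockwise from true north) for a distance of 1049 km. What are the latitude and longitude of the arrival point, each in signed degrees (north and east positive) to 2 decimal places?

46.44°, -143.49°

Angular distance δ = d/R = 1049/1737.4 = 0.60378 rad; initial bearing θ = 4.7298 rad.
sin φ₂ = sin φ₁ cos δ + cos φ₁ sin δ cos θ = (0.8744)(0.8232) + (0.4852)(0.5678)(0.0175) = 0.7246, so φ₂ = 46.44°.
Δλ = atan2(sin θ sin δ cos φ₁, cos δ − sin φ₁ sin φ₂) = atan2(-0.2754, 0.1896) = -55.461°.
λ₂ = -88.026° − 55.461° = -143.49°.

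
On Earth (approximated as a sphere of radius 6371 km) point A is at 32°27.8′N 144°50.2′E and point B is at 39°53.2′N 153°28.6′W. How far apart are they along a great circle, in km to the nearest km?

5489 km

With latitudes φ₁ = 32.463°, φ₂ = 39.887° and longitude difference Δλ = 61.687°:
cos c = sin φ₁ sin φ₂ + cos φ₁ cos φ₂ cos Δλ = (0.5368)(0.6413) + (0.8437)(0.7673)(0.4743) = 0.65127,
so c = arccos(0.65127) = 0.86154 rad.
Distance = R·c = 6371 × 0.8615 ≈ 5489 km.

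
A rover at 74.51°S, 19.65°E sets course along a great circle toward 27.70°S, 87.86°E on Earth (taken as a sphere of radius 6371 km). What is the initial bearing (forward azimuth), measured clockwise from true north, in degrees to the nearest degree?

77°

Δλ = 68.210° = 1.1905 rad.
y = sin Δλ · cos φ₂ = (0.9286)(0.8854) = 0.8221
x = cos φ₁ sin φ₂ − sin φ₁ cos φ₂ cos Δλ = (0.2671)(-0.4648) − (-0.9637)(0.8854)(0.3712) = 0.1926
θ = atan2(y, x) = 76.82°, so the bearing is 77°.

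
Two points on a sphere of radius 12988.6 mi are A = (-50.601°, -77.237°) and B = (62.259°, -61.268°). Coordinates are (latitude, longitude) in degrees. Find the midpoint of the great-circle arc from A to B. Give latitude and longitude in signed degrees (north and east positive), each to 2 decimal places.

The central angle between A and B is δ = 1.9822 rad.
With f = 0.5, the slerp weights are sin((1−f)δ)/sin δ = 0.9128 and sin(fδ)/sin δ = 0.9128.
Weighted sum of the unit vectors: (0.9128)·(0.1402,-0.6190,-0.7727) + (0.9128)·(0.2238,-0.4082,0.8851) = (0.3322, -0.9376, 0.1025).
Converting back: φ = atan2(z, √(x²+y²)) = 5.88°, λ = atan2(y, x) = -70.49°.

5.88°, -70.49°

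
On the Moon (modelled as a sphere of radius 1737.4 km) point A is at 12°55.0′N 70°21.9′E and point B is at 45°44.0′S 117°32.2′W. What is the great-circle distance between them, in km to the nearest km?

Let φ₁ = 0.2254 rad, φ₂ = -0.7982 rad, and Δλ = 3.0037 rad.
cos c = sin φ₁ sin φ₂ + cos φ₁ cos φ₂ cos Δλ = (0.2235)(-0.7161) + (0.9747)(0.6980)(-0.9905) = -0.83395,
so c = arccos(-0.83395) = 2.55702 rad.
Distance = R·c = 1737.4 × 2.5570 ≈ 4443 km.

4443 km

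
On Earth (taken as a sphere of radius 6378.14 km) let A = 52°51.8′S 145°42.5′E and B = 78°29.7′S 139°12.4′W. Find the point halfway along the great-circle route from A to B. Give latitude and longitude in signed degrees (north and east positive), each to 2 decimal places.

-68.98°, 162.10°

Central angle δ = 0.6229 rad. Interpolating on the sphere with fraction f = 0.5:
P = [sin((1−f)δ)·A + sin(fδ)·B] / sin δ = 0.5253·A + 0.5253·B in Cartesian coordinates,
giving P = (-0.3413, 0.1102, -0.9335), i.e. latitude -68.98°, longitude 162.10°.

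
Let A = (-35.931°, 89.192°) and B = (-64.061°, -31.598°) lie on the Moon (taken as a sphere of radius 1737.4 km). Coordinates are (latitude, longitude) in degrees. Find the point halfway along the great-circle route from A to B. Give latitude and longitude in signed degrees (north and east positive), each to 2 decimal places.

Central angle δ = 1.2171 rad. Interpolating on the sphere with fraction f = 0.5:
P = [sin((1−f)δ)·A + sin(fδ)·B] / sin δ = 0.6094·A + 0.6094·B in Cartesian coordinates,
giving P = (0.2340, 0.3537, -0.9056), i.e. latitude -64.90°, longitude 56.51°.

-64.90°, 56.51°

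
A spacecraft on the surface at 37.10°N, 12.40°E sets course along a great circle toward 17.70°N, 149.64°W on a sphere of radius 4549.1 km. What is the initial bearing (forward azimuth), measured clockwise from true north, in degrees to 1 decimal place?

Δλ = -162.040° = -2.8281 rad.
y = sin Δλ · cos φ₂ = (-0.3084)(0.9527) = -0.2938
x = cos φ₁ sin φ₂ − sin φ₁ cos φ₂ cos Δλ = (0.7976)(0.3040) − (0.6032)(0.9527)(-0.9513) = 0.7891
θ = atan2(y, x) = -20.42°; adding 360° gives 339.6°.

339.6°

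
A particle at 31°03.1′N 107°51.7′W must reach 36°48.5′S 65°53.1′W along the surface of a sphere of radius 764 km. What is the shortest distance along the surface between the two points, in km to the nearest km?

1046 km

With latitudes φ₁ = 31.052°, φ₂ = -36.808° and longitude difference Δλ = 41.977°:
cos c = sin φ₁ sin φ₂ + cos φ₁ cos φ₂ cos Δλ = (0.5158)(-0.5991) + (0.8567)(0.8006)(0.7434) = 0.20088,
so c = arccos(0.20088) = 1.36854 rad.
Distance = R·c = 764 × 1.3685 ≈ 1046 km.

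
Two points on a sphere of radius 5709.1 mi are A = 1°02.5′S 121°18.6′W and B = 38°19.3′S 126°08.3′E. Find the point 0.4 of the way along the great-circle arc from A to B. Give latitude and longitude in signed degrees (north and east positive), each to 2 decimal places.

The central angle between A and B is δ = 1.8646 rad.
With f = 0.4, the slerp weights are sin((1−f)δ)/sin δ = 0.9398 and sin(fδ)/sin δ = 0.7090.
Weighted sum of the unit vectors: (0.9398)·(-0.5196,-0.8542,-0.0182) + (0.7090)·(-0.4627,0.6336,-0.6201) = (-0.8163, -0.3536, -0.4567).
Converting back: φ = atan2(z, √(x²+y²)) = -27.17°, λ = atan2(y, x) = -156.58°.

-27.17°, -156.58°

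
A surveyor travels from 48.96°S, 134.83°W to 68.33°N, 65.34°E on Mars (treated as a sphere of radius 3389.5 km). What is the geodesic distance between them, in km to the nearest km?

With latitudes φ₁ = -48.960°, φ₂ = 68.330° and longitude difference Δλ = -159.830°:
cos c = sin φ₁ sin φ₂ + cos φ₁ cos φ₂ cos Δλ = (-0.7543)(0.9293) + (0.6566)(0.3693)(-0.9387) = -0.92853,
so c = arccos(-0.92853) = 2.76122 rad.
Distance = R·c = 3389.5 × 2.7612 ≈ 9359 km.

9359 km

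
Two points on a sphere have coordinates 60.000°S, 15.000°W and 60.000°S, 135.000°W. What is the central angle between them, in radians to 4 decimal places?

Let φ₁ = -1.0472 rad, φ₂ = -1.0472 rad, and Δλ = -2.0944 rad.
Haversine: a = sin²(Δφ/2) + cos φ₁ cos φ₂ sin²(Δλ/2) = 0.0000 + (0.5000)(0.5000)(0.7500) = 0.18750.
Central angle c = 2·arcsin(√a) = 0.89566 rad.
So the angular separation is 0.8957 rad.

0.8957 rad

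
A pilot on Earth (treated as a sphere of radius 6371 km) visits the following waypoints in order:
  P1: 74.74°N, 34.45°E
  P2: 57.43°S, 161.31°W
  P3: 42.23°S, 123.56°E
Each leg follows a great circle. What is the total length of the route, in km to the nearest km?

23320 km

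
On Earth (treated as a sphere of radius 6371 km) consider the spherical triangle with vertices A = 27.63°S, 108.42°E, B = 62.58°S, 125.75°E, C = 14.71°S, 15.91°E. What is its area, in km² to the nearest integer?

24032898 km²

Side lengths (central angles): a = 1.4965, b = 1.4905, c = 0.6416 rad; semiperimeter s = 1.8143.
By l'Huilier's theorem, tan(E/4) = √[tan(s/2) tan((s−a)/2) tan((s−b)/2) tan((s−c)/2)], giving spherical excess E = 0.5921 rad.
Area = E·R² = 0.5921 × (6371)² ≈ 24032898 km².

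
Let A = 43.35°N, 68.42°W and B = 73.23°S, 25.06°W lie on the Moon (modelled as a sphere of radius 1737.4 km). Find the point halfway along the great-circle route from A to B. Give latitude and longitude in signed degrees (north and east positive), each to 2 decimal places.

Central angle δ = 2.0998 rad. Interpolating on the sphere with fraction f = 0.5:
P = [sin((1−f)δ)·A + sin(fδ)·B] / sin δ = 1.0047·A + 1.0047·B in Cartesian coordinates,
giving P = (0.5313, -0.8022, -0.2723), i.e. latitude -15.80°, longitude -56.48°.

-15.80°, -56.48°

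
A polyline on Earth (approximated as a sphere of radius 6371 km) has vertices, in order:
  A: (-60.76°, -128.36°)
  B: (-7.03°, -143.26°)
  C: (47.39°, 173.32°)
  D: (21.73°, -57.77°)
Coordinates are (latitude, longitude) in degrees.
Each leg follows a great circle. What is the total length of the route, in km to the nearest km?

Leg A→B: central angle 0.9578 rad, distance 6102.4 km.
Leg B→C: central angle 1.1615 rad, distance 7399.9 km.
Leg C→D: central angle 1.6936 rad, distance 10790.1 km.
Total: 6102.4 + 7399.9 + 10790.1 ≈ 24292 km.

24292 km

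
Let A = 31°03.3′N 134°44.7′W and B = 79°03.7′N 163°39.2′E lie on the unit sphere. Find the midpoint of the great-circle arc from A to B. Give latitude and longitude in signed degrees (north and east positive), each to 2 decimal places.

Central angle δ = 0.9474 rad. Interpolating on the sphere with fraction f = 0.5:
P = [sin((1−f)δ)·A + sin(fδ)·B] / sin δ = 0.5619·A + 0.5619·B in Cartesian coordinates,
giving P = (-0.4411, -0.3119, 0.8415), i.e. latitude 57.30°, longitude -144.74°.

57.30°, -144.74°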